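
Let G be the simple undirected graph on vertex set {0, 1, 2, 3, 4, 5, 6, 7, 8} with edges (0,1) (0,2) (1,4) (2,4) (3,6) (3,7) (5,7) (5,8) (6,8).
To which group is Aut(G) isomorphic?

G has two connected components, {3, 5, 6, 7, 8} and {0, 1, 2, 4}; each is 2-regular, so G = C_5 ⊔ C_4. The components are non-isomorphic (different sizes), so Aut(G) = Aut(C_5) × Aut(C_4) = D_5 × D_4 of order 10·8 = 80.

D_5 × D_4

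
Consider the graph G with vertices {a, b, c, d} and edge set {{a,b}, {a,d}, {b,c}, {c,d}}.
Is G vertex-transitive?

G is 2-regular and bipartite on 2^2 = 4 vertices with girth 4; it is the hypercube graph Q_2. Aut(Q_2) consists of the signed permutations of the 2 coordinate axes: 2! permutations times 2^2 sign flips, so |Aut| = 2^2·2! = 8. Under this action every vertex can be carried to every other, so G is vertex-transitive.

Yes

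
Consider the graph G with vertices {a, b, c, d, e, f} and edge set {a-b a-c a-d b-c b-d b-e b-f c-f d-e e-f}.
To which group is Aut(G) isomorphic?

Vertex b is the unique vertex of degree 5; the remaining 5 vertices each have degree 3 and induce a cycle, so G is the wheel on 6 vertices with hub b. Every automorphism fixes the hub and acts on the rim 5-cycle, so Aut(G) ≅ Aut(C_5) = D_5 of order 10.

the dihedral group of order 10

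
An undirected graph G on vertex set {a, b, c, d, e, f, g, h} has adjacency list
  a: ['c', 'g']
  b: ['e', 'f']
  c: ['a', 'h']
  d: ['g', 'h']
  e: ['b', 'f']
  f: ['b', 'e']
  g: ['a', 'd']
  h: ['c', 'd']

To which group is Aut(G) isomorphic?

D_5 × D_3

G has two connected components, {a, c, d, g, h} and {b, e, f}; each is 2-regular, so G = C_5 ⊔ C_3. The components are non-isomorphic (different sizes), so Aut(G) = Aut(C_5) × Aut(C_3) = D_5 × D_3 of order 10·6 = 60.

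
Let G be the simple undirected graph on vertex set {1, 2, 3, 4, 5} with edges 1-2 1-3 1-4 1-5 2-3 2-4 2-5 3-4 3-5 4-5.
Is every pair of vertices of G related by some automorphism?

Every vertex has degree 4, so G is the complete graph K_5. Every bijection on the vertex set is an automorphism of K_5; hence Aut(K_5) ≅ S_5, order 120. Under this action every vertex can be carried to every other, so G is vertex-transitive.

Yes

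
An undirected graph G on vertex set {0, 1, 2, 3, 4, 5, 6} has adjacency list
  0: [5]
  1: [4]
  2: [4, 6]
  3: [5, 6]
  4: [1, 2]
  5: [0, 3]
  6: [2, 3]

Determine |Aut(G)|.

The degree sequence is [1, 1, 2, 2, 2, 2, 2]; the two degree-1 vertices 0 and 1 are the ends of a path, so G = P_7. A path has exactly one nontrivial symmetry — reversal — giving Aut(G) of order 2.

2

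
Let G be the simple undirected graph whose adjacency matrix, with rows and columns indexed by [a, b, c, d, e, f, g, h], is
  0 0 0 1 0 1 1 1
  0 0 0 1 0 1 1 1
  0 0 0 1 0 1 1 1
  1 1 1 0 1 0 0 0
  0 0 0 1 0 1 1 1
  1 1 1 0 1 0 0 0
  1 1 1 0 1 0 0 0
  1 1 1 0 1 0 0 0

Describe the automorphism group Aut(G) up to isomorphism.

S_4 ≀ Z_2

G is 4-regular and bipartite with parts {a, b, c, e} and {d, f, g, h} (each part is independent and every cross-pair is an edge), so G = K_{4,4}. Aut(K_{4,4}) is the wreath product S_4 ≀ Z_2: permute within each part, then optionally swap the parts; |Aut| = 2·(4!)² = 1152.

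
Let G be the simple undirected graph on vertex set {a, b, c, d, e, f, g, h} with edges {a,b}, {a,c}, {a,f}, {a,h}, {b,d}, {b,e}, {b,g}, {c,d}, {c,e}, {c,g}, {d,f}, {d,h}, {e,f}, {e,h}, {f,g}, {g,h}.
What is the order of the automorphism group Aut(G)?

G is 4-regular and bipartite with parts {a, d, e, g} and {b, c, f, h} (each part is independent and every cross-pair is an edge), so G = K_{4,4}. Each part can be permuted independently (S_4 × S_4) and the two equal-size parts can also be swapped, giving (S_4 × S_4) ⋊ Z_2 of order 2·(4!)² = 1152.

1152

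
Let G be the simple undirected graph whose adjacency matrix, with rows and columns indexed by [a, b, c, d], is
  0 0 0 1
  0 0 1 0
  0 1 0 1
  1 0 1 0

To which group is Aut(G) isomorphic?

The degree sequence is [1, 1, 2, 2]; the two degree-1 vertices a and b are the ends of a path, so G = P_4. The only nontrivial automorphism of a path is the end-to-end reflection, so Aut(G) ≅ Z_2.

Z_2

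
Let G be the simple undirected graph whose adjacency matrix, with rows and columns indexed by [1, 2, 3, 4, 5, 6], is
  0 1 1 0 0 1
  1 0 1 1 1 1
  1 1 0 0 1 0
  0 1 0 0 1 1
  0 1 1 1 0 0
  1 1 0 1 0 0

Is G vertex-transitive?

No

Vertex 2 is the only vertex of degree 5, so every automorphism fixes it; G is not vertex-transitive.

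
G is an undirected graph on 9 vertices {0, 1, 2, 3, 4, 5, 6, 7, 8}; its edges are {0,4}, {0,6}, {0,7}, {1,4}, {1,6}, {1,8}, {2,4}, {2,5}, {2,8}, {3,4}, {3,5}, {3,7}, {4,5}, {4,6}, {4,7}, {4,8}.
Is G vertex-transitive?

No

Vertex 4 is the only vertex of degree 8, so every automorphism fixes it; G is not vertex-transitive.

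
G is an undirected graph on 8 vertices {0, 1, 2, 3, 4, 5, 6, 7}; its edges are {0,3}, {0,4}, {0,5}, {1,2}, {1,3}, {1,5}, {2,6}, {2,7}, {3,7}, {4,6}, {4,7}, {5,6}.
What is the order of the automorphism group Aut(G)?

48

G is 3-regular and bipartite on 2^3 = 8 vertices with girth 4; it is the hypercube graph Q_3. Aut(Q_3) consists of the signed permutations of the 3 coordinate axes: 3! permutations times 2^3 sign flips, so |Aut| = 2^3·3! = 48.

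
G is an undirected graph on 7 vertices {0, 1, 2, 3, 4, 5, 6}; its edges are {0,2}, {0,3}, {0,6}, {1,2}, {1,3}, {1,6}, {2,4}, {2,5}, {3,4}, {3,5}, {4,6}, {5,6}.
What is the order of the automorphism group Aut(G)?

144

The vertices split by degree into {2, 3, 6} (degree 4) and {0, 1, 4, 5} (degree 3); every edge runs between the two parts, so G is the complete bipartite graph K_{3,4}. The parts have unequal sizes, so no automorphism swaps them; each part is permuted independently, giving S_4 × S_3 of order 4!·3! = 144.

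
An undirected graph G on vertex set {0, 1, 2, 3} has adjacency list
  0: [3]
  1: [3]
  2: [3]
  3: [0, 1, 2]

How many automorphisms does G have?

6

Vertex 3 has degree 3 and every other vertex has degree 1, so G is the star K_{1,3} with centre 3. The 3 leaves are pairwise interchangeable while the centre is fixed, giving Aut(G) = S_3.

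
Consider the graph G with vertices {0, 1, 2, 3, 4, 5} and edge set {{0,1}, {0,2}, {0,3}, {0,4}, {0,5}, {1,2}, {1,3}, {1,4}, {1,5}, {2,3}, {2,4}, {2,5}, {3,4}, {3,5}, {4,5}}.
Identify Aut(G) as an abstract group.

All 6 vertices are pairwise adjacent: G = K_6. Any permutation of the 6 vertices preserves K_6, so Aut(K_6) = S_6 of order 6! = 720.

S_6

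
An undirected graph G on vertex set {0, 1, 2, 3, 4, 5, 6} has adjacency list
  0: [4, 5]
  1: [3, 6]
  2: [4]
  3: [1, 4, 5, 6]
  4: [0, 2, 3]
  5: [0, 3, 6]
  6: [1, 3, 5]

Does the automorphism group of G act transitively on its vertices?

No

Vertex 2 is the only vertex of degree 1, so every automorphism fixes it; G is not vertex-transitive.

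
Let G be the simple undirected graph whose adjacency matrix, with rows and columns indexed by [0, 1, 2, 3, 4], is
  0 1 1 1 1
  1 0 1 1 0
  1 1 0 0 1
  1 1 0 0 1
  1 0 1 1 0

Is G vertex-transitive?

Vertex 0 is the only vertex of degree 4, so every automorphism fixes it; G is not vertex-transitive.

No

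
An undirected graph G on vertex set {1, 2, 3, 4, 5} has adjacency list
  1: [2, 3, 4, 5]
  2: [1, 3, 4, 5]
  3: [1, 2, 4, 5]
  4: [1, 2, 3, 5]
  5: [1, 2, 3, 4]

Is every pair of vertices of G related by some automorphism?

Yes

Every vertex has degree 4, so G is the complete graph K_5. Any permutation of the 5 vertices preserves K_5, so Aut(K_5) = S_5 of order 5! = 120. This group acts transitively on the 5 vertices.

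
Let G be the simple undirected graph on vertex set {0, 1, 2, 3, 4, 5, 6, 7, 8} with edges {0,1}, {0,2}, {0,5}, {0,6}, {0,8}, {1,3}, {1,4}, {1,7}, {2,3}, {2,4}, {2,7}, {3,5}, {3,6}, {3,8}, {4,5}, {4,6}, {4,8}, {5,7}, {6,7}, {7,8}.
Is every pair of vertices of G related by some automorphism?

No

Automorphisms preserve degree, but G has vertices of degree 4 and vertices of degree 5; no automorphism maps one to the other, so G is not vertex-transitive.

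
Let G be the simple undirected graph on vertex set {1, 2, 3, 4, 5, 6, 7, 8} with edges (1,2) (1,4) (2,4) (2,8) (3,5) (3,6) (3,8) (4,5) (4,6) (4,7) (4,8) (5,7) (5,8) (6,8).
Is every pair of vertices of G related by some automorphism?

Vertex 4 is the only vertex of degree 6, so every automorphism fixes it; G is not vertex-transitive.

No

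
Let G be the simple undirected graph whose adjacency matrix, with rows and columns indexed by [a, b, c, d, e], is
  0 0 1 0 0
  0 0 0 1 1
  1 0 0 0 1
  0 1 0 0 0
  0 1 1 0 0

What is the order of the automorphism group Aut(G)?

2

The degree sequence is [1, 2, 2, 1, 2]; the two degree-1 vertices a and d are the ends of a path, so G = P_5. A path has exactly one nontrivial symmetry — reversal — giving Aut(G) of order 2.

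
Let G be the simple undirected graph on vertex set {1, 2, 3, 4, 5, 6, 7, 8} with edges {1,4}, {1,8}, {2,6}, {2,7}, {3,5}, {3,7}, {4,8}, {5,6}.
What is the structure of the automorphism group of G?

D_5 × D_3

G has two connected components, {2, 3, 5, 6, 7} and {1, 4, 8}; each is 2-regular, so G = C_5 ⊔ C_3. No automorphism exchanges components of different sizes, hence Aut(G) is the direct product D_5 × D_3, order 60.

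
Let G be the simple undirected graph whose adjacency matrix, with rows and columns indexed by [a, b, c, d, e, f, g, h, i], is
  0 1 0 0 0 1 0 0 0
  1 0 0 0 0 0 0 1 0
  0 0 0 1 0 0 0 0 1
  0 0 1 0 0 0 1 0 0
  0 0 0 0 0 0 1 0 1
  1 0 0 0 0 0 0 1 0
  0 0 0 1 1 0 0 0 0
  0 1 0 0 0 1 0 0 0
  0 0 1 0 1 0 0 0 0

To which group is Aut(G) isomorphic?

D_5 × D_4

G has two connected components, {c, d, e, g, i} and {a, b, f, h}; each is 2-regular, so G = C_5 ⊔ C_4. The components are non-isomorphic (different sizes), so Aut(G) = Aut(C_5) × Aut(C_4) = D_5 × D_4 of order 10·8 = 80.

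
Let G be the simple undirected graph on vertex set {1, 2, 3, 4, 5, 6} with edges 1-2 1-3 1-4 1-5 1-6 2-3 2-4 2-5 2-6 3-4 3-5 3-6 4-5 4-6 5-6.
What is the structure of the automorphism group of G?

Every vertex has degree 5, so G is the complete graph K_6. Any permutation of the 6 vertices preserves K_6, so Aut(K_6) = S_6 of order 6! = 720.

the symmetric group on 6 letters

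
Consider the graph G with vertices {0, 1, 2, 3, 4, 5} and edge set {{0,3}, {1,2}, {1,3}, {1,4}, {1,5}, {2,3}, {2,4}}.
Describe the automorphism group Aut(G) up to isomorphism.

the trivial group

Degrees alone do not determine every vertex (e.g. 0 and 5 both have degree 1), but their neighbour-degree multisets differ: N(0) has degrees [3] while N(5) has degrees [4]. Repeating this refinement separates all vertices, so the only automorphism is the identity.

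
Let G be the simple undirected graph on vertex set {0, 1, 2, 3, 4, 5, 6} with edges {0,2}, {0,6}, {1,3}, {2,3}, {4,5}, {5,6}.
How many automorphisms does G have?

2

The degree sequence is [2, 1, 2, 2, 1, 2, 2]; the two degree-1 vertices 1 and 4 are the ends of a path, so G = P_7. The only nontrivial automorphism of a path is the end-to-end reflection, so Aut(G) ≅ Z_2.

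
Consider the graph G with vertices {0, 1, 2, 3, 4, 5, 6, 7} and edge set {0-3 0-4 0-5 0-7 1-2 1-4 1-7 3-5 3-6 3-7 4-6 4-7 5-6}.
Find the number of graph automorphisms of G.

1

The degree sequence is [4, 3, 1, 4, 4, 3, 3, 4]. Checking the degree-preserving permutations of the vertex set shows that none except the identity preserves every edge, so Aut(G) is trivial.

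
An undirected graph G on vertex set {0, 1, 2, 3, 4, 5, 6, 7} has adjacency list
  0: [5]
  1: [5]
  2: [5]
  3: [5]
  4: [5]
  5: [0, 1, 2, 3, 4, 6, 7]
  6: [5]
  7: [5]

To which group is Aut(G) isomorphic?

the symmetric group on 7 letters

Vertex 5 has degree 7 and every other vertex has degree 1, so G is the star K_{1,7} with centre 5. The 7 leaves are pairwise interchangeable while the centre is fixed, giving Aut(G) = S_7.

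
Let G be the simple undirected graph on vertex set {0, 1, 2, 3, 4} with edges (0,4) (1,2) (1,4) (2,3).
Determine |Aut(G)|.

2

The degree sequence is [1, 2, 2, 1, 2]; the two degree-1 vertices 0 and 3 are the ends of a path, so G = P_5. A path has exactly one nontrivial symmetry — reversal — giving Aut(G) of order 2.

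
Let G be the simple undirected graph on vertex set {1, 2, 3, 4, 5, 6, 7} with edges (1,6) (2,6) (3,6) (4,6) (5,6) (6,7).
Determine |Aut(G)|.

720

Vertex 6 has degree 6 and every other vertex has degree 1, so G is the star K_{1,6} with centre 6. Any automorphism fixes the centre and permutes the 6 leaves freely, so Aut(G) ≅ S_6 of order 6! = 720.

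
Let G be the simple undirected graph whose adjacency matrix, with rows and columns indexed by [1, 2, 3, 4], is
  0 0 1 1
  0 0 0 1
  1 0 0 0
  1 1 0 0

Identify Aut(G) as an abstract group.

the cyclic group of order 2

The degree sequence is [2, 1, 1, 2]; the two degree-1 vertices 2 and 3 are the ends of a path, so G = P_4. The only nontrivial automorphism of a path is the end-to-end reflection, so Aut(G) ≅ Z_2.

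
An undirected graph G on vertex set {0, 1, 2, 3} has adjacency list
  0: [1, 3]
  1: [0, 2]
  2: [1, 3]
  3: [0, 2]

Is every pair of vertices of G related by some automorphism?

G is 2-regular and bipartite on 2^2 = 4 vertices with girth 4; it is the hypercube graph Q_2. The symmetry group of the 2-cube is the hyperoctahedral group B_2 = Z_2 ≀ S_2, of order 2^2·2! = 8. Under this action every vertex can be carried to every other, so G is vertex-transitive.

Yes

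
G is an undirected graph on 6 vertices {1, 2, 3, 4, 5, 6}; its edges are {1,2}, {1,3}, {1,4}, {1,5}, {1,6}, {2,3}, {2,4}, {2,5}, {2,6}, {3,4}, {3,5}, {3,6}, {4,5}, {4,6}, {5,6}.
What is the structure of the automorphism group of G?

All 6 vertices are pairwise adjacent: G = K_6. Any permutation of the 6 vertices preserves K_6, so Aut(K_6) = S_6 of order 6! = 720.

the symmetric group on 6 letters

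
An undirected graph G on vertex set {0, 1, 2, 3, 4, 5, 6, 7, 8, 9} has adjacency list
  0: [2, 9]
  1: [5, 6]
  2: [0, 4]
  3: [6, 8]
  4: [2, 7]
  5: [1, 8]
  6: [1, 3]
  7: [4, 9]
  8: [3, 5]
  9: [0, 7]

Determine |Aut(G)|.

G has two connected components, {1, 3, 5, 6, 8} and {0, 2, 4, 7, 9}; each is 2-regular, so G = C_5 ⊔ C_5. Aut of a disjoint union of two copies of C_5 is the wreath product D_5 ≀ Z_2, of order 2·10² = 200.

200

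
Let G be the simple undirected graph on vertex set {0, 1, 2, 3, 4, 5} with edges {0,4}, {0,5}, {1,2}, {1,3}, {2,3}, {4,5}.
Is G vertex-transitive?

Yes

G has two connected components, {1, 2, 3} and {0, 4, 5}; each is 2-regular, so G = C_3 ⊔ C_3. Aut of a disjoint union of two copies of C_3 is the wreath product D_3 ≀ Z_2, of order 2·6² = 72. This group acts transitively on the 6 vertices.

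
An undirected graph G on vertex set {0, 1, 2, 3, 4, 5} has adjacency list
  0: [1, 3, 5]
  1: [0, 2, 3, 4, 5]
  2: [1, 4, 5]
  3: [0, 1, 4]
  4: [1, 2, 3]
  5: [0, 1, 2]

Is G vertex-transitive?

Vertex 1 is the only vertex of degree 5, so every automorphism fixes it; G is not vertex-transitive.

No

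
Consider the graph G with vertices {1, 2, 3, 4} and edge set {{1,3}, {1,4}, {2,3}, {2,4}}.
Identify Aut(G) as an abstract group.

S_2 ≀ Z_2

G is 2-regular and bipartite with parts {1, 2} and {3, 4} (each part is independent and every cross-pair is an edge), so G = K_{2,2}. Each part can be permuted independently (S_2 × S_2) and the two equal-size parts can also be swapped, giving (S_2 × S_2) ⋊ Z_2 of order 2·(2!)² = 8.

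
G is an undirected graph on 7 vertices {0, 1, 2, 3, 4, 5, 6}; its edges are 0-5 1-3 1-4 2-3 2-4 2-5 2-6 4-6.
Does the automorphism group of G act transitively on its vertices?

Vertex 0 is the only vertex of degree 1, so every automorphism fixes it; G is not vertex-transitive.

No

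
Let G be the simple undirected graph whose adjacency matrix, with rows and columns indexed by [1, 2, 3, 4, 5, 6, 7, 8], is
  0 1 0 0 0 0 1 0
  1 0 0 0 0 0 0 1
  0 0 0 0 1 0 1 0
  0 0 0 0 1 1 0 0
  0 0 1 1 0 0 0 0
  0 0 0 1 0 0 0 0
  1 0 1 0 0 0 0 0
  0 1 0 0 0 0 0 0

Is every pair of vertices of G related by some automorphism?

Automorphisms preserve degree, but G has vertices of degree 1 and vertices of degree 2; no automorphism maps one to the other, so G is not vertex-transitive.

No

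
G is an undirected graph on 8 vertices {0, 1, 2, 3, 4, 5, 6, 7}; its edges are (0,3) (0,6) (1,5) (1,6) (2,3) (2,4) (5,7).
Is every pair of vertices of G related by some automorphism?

No

Automorphisms preserve degree, but G has vertices of degree 1 and vertices of degree 2; no automorphism maps one to the other, so G is not vertex-transitive.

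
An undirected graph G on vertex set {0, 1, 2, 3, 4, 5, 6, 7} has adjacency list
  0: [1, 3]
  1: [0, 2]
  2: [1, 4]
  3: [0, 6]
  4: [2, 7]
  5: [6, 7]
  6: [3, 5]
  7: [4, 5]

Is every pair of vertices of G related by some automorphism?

Every vertex has degree 2 and the graph is connected, so G is the 8-cycle C_8. The automorphisms of the 8-cycle are exactly the symmetries of a regular 8-gon: the dihedral group D_8, |D_8| = 16. This group acts transitively on the 8 vertices.

Yes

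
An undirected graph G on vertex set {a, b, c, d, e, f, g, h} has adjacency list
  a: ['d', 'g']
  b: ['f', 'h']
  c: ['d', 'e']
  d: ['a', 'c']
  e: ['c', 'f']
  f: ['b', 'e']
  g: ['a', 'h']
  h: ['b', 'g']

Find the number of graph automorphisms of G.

G is 2-regular and connected on 8 vertices, i.e. the cycle C_8. C_8 has 8 rotations and 8 reflections, so Aut(C_8) ≅ D_8 of order 16.

16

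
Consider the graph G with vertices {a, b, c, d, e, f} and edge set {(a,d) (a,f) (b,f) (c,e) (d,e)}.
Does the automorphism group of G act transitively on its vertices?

Automorphisms preserve degree, but G has vertices of degree 1 and vertices of degree 2; no automorphism maps one to the other, so G is not vertex-transitive.

No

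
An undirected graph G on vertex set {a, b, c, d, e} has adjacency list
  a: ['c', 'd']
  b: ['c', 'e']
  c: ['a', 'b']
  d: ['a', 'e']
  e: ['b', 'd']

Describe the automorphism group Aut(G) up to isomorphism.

the dihedral group of order 10

G is 2-regular and connected on 5 vertices, i.e. the cycle C_5. The automorphisms of the 5-cycle are exactly the symmetries of a regular 5-gon: the dihedral group D_5, |D_5| = 10.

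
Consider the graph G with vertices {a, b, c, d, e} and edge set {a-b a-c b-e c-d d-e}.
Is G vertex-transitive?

G is 2-regular and connected on 5 vertices, i.e. the cycle C_5. C_5 has 5 rotations and 5 reflections, so Aut(C_5) ≅ D_5 of order 10. Under this action every vertex can be carried to every other, so G is vertex-transitive.

Yes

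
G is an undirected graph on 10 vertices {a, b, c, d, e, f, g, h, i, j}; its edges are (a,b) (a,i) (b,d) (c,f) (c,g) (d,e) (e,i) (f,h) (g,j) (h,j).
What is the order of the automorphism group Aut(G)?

200

G has two connected components, {a, b, d, e, i} and {c, f, g, h, j}; each is 2-regular, so G = C_5 ⊔ C_5. Aut of a disjoint union of two copies of C_5 is the wreath product D_5 ≀ Z_2, of order 2·10² = 200.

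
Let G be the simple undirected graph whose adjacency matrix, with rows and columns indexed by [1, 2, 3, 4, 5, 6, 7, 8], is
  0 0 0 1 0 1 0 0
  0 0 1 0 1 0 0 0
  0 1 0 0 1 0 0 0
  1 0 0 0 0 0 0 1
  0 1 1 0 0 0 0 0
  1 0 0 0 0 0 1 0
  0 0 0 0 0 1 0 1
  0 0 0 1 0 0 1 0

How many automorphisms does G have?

G has two connected components, {1, 4, 6, 7, 8} and {2, 3, 5}; each is 2-regular, so G = C_5 ⊔ C_3. No automorphism exchanges components of different sizes, hence Aut(G) is the direct product D_3 × D_5, order 60.

60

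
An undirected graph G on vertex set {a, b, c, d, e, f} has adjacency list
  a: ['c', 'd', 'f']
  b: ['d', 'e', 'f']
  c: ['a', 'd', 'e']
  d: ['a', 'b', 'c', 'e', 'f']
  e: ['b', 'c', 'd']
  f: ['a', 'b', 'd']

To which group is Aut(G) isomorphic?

Vertex d is the unique vertex of degree 5; the remaining 5 vertices each have degree 3 and induce a cycle, so G is the wheel on 6 vertices with hub d. Every automorphism fixes the hub and acts on the rim 5-cycle, so Aut(G) ≅ Aut(C_5) = D_5 of order 10.

the dihedral group of order 10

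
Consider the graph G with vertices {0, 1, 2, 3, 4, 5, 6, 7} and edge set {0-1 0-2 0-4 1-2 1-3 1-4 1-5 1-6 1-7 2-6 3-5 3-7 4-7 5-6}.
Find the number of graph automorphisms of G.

14

Vertex 1 is the unique vertex of degree 7; the remaining 7 vertices each have degree 3 and induce a cycle, so G is the wheel on 8 vertices with hub 1. Every automorphism fixes the hub and acts on the rim 7-cycle, so Aut(G) ≅ Aut(C_7) = D_7 of order 14.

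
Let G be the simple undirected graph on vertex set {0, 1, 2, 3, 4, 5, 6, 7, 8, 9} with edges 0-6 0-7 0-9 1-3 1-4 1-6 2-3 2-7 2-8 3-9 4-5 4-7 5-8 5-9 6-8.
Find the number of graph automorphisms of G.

G is 3-regular on 10 vertices with no triangles and no 4-cycles (girth 5): this is the Petersen graph. Viewing the Petersen graph as the Kneser graph K(5,2) — vertices are 2-subsets of {1,…,5}, edges join disjoint pairs — its automorphisms are exactly the permutations of the 5-element set, so Aut ≅ S_5 of order 120.

120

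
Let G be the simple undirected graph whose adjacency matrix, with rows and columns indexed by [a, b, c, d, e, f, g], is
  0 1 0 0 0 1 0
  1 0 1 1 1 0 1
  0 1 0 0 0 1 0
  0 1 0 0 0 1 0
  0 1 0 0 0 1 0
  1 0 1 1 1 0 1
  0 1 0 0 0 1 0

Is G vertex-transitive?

No

Automorphisms preserve degree, but G has vertices of degree 2 and vertices of degree 5; no automorphism maps one to the other, so G is not vertex-transitive.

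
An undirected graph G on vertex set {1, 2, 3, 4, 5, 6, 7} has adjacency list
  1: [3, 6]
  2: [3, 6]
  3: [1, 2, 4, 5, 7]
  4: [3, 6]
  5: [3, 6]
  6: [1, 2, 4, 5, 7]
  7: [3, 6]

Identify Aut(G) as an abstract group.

The vertices split by degree into {3, 6} (degree 5) and {1, 2, 4, 5, 7} (degree 2); every edge runs between the two parts, so G is the complete bipartite graph K_{2,5}. Automorphisms preserve the bipartition setwise (since the parts differ in size) and act as S_2 × S_5 within it; |Aut| = 240.

S_2 × S_5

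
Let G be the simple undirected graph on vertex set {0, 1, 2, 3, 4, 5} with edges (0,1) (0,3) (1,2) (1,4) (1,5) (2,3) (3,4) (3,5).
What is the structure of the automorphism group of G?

The vertices split by degree into {1, 3} (degree 4) and {0, 2, 4, 5} (degree 2); every edge runs between the two parts, so G is the complete bipartite graph K_{2,4}. Automorphisms preserve the bipartition setwise (since the parts differ in size) and act as S_4 × S_2 within it; |Aut| = 48.

S_4 × S_2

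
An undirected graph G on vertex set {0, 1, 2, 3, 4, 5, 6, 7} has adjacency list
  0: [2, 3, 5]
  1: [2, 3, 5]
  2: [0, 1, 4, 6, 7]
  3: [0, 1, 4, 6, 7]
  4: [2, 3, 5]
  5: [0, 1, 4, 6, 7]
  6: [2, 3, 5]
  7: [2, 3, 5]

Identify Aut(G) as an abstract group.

S_3 × S_5

The vertices split by degree into {2, 3, 5} (degree 5) and {0, 1, 4, 6, 7} (degree 3); every edge runs between the two parts, so G is the complete bipartite graph K_{3,5}. The parts have unequal sizes, so no automorphism swaps them; each part is permuted independently, giving S_3 × S_5 of order 3!·5! = 720.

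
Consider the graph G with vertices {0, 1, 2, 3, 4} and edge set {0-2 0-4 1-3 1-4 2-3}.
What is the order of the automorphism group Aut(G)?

G is 2-regular and connected on 5 vertices, i.e. the cycle C_5. The automorphisms of the 5-cycle are exactly the symmetries of a regular 5-gon: the dihedral group D_5, |D_5| = 10.

10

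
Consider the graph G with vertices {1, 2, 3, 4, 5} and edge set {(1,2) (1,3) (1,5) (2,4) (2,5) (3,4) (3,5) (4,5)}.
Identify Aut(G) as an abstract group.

D_4

Vertex 5 is the unique vertex of degree 4; the remaining 4 vertices each have degree 3 and induce a cycle, so G is the wheel on 5 vertices with hub 5. With the hub fixed, the remaining symmetry is that of the rim cycle C_4, giving the dihedral group D_4.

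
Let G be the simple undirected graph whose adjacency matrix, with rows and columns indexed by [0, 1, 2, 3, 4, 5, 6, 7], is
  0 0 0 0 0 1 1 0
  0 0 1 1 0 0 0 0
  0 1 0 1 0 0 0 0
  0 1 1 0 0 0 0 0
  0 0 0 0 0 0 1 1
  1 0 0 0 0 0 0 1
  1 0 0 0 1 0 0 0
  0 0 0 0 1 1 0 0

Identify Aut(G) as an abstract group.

G has two connected components, {0, 4, 5, 6, 7} and {1, 2, 3}; each is 2-regular, so G = C_5 ⊔ C_3. The components are non-isomorphic (different sizes), so Aut(G) = Aut(C_3) × Aut(C_5) = D_3 × D_5 of order 6·10 = 60.

D_3 × D_5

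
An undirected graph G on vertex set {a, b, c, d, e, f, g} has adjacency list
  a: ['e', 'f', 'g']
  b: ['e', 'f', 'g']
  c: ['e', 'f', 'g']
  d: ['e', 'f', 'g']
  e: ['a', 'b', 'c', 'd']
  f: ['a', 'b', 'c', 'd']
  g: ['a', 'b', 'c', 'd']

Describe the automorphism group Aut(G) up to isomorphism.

The vertices split by degree into {e, f, g} (degree 4) and {a, b, c, d} (degree 3); every edge runs between the two parts, so G is the complete bipartite graph K_{3,4}. Automorphisms preserve the bipartition setwise (since the parts differ in size) and act as S_3 × S_4 within it; |Aut| = 144.

S_3 × S_4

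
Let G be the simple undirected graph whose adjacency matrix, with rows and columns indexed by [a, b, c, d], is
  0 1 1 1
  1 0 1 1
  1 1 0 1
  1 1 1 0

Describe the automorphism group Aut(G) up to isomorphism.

the symmetric group on 4 letters

Every vertex has degree 3, so G is the complete graph K_4. Every bijection on the vertex set is an automorphism of K_4; hence Aut(K_4) ≅ S_4, order 24.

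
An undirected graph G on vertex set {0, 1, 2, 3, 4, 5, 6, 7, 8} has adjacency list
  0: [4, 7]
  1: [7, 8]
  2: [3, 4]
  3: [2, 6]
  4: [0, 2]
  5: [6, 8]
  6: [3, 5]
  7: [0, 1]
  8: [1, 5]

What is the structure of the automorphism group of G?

D_9

G is 2-regular and connected on 9 vertices, i.e. the cycle C_9. The automorphisms of the 9-cycle are exactly the symmetries of a regular 9-gon: the dihedral group D_9, |D_9| = 18.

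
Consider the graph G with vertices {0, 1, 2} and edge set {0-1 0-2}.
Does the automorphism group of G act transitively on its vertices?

Vertex 0 is the only vertex of degree 2, so every automorphism fixes it; G is not vertex-transitive.

No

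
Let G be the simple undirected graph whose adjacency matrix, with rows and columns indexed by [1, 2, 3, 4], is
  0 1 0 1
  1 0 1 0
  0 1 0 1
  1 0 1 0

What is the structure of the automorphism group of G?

(S_2 × S_2) ⋊ Z_2

G is 2-regular and bipartite with parts {1, 3} and {2, 4} (each part is independent and every cross-pair is an edge), so G = K_{2,2}. Aut(K_{2,2}) is the wreath product S_2 ≀ Z_2: permute within each part, then optionally swap the parts; |Aut| = 2·(2!)² = 8.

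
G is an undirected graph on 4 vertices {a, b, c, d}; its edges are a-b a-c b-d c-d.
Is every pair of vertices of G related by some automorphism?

G is 2-regular and bipartite on 2^2 = 4 vertices with girth 4; it is the hypercube graph Q_2. The symmetry group of the 2-cube is the hyperoctahedral group B_2 = Z_2 ≀ S_2, of order 2^2·2! = 8. This group acts transitively on the 4 vertices.

Yes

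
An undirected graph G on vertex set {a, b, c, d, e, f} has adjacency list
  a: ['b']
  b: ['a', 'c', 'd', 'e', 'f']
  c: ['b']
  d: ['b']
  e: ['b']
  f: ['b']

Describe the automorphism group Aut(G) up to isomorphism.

Vertex b has degree 5 and every other vertex has degree 1, so G is the star K_{1,5} with centre b. The 5 leaves are pairwise interchangeable while the centre is fixed, giving Aut(G) = S_5.

S_5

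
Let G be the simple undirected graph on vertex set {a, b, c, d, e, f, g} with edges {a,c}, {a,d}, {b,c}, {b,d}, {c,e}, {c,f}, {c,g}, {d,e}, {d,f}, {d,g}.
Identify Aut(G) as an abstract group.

S_5 × S_2

The vertices split by degree into {c, d} (degree 5) and {a, b, e, f, g} (degree 2); every edge runs between the two parts, so G is the complete bipartite graph K_{2,5}. The parts have unequal sizes, so no automorphism swaps them; each part is permuted independently, giving S_5 × S_2 of order 5!·2! = 240.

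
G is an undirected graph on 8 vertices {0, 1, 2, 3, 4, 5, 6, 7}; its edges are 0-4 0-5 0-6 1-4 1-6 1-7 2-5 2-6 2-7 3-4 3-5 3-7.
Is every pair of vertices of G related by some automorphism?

Yes

G is 3-regular and bipartite on 2^3 = 8 vertices with girth 4; it is the hypercube graph Q_3. Aut(Q_3) consists of the signed permutations of the 3 coordinate axes: 3! permutations times 2^3 sign flips, so |Aut| = 2^3·3! = 48. Under this action every vertex can be carried to every other, so G is vertex-transitive.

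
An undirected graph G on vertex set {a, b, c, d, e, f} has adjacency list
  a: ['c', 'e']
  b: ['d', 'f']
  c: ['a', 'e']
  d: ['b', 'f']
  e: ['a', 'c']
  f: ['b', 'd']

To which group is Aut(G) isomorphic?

G has two connected components, {a, c, e} and {b, d, f}; each is 2-regular, so G = C_3 ⊔ C_3. Aut of a disjoint union of two copies of C_3 is the wreath product D_3 ≀ Z_2, of order 2·6² = 72.

D_3 ≀ Z_2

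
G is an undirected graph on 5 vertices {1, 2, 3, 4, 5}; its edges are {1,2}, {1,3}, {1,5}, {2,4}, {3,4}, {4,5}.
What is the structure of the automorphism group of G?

The vertices split by degree into {1, 4} (degree 3) and {2, 3, 5} (degree 2); every edge runs between the two parts, so G is the complete bipartite graph K_{2,3}. Automorphisms preserve the bipartition setwise (since the parts differ in size) and act as S_2 × S_3 within it; |Aut| = 12.

S_2 × S_3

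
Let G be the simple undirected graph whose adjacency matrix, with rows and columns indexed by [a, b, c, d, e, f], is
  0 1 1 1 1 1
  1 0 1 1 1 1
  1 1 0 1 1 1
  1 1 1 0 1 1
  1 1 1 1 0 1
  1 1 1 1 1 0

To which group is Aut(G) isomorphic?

the symmetric group on 6 letters

All 6 vertices are pairwise adjacent: G = K_6. Every bijection on the vertex set is an automorphism of K_6; hence Aut(K_6) ≅ S_6, order 720.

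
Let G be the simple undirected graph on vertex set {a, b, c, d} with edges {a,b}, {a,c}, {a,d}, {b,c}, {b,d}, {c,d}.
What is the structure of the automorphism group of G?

S_4

All 4 vertices are pairwise adjacent: G = K_4. Any permutation of the 4 vertices preserves K_4, so Aut(K_4) = S_4 of order 4! = 24.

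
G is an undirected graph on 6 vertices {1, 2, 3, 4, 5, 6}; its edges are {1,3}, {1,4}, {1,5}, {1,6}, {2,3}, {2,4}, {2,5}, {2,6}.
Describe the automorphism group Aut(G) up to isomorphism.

S_2 × S_4

The vertices split by degree into {1, 2} (degree 4) and {3, 4, 5, 6} (degree 2); every edge runs between the two parts, so G is the complete bipartite graph K_{2,4}. Automorphisms preserve the bipartition setwise (since the parts differ in size) and act as S_2 × S_4 within it; |Aut| = 48.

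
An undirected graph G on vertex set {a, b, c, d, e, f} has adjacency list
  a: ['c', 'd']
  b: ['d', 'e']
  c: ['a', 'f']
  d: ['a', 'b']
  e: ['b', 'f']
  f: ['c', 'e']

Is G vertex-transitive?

Yes

Every vertex has degree 2 and the graph is connected, so G is the 6-cycle C_6. C_6 has 6 rotations and 6 reflections, so Aut(C_6) ≅ D_6 of order 12. This group acts transitively on the 6 vertices.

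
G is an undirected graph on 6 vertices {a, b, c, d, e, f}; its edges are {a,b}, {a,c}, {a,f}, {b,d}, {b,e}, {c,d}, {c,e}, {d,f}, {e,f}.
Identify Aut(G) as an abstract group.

S_3 ≀ Z_2

G is 3-regular and bipartite with parts {b, c, f} and {a, d, e} (each part is independent and every cross-pair is an edge), so G = K_{3,3}. Each part can be permuted independently (S_3 × S_3) and the two equal-size parts can also be swapped, giving (S_3 × S_3) ⋊ Z_2 of order 2·(3!)² = 72.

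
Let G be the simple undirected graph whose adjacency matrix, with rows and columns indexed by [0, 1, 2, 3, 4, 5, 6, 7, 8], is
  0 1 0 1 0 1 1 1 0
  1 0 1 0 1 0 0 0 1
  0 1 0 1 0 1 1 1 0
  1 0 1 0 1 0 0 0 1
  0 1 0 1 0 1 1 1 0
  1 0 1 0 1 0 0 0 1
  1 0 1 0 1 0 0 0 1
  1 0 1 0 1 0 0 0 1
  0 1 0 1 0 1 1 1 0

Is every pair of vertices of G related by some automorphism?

Automorphisms preserve degree, but G has vertices of degree 4 and vertices of degree 5; no automorphism maps one to the other, so G is not vertex-transitive.

No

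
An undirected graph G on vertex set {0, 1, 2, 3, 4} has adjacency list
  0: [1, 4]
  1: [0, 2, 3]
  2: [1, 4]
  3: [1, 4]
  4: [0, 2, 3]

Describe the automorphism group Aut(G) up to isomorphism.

The vertices split by degree into {1, 4} (degree 3) and {0, 2, 3} (degree 2); every edge runs between the two parts, so G is the complete bipartite graph K_{2,3}. Automorphisms preserve the bipartition setwise (since the parts differ in size) and act as S_2 × S_3 within it; |Aut| = 12.

S_2 × S_3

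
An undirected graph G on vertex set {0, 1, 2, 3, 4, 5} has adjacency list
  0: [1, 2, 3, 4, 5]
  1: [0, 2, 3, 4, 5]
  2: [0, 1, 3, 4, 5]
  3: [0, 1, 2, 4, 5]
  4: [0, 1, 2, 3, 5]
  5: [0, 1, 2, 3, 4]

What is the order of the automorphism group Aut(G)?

720

Every vertex has degree 5, so G is the complete graph K_6. Every bijection on the vertex set is an automorphism of K_6; hence Aut(K_6) ≅ S_6, order 720.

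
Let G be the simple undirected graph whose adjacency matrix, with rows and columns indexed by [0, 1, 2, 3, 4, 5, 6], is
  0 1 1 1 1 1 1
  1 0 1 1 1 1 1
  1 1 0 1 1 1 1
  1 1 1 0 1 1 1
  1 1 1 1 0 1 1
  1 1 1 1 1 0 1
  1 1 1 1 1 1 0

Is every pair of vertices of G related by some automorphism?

All 7 vertices are pairwise adjacent: G = K_7. Any permutation of the 7 vertices preserves K_7, so Aut(K_7) = S_7 of order 7! = 5040. This group acts transitively on the 7 vertices.

Yes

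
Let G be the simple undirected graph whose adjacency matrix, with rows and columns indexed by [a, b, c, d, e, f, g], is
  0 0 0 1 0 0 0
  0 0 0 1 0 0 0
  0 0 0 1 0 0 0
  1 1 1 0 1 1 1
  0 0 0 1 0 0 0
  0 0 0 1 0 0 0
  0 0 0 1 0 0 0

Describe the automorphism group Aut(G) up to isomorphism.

S_6

Vertex d has degree 6 and every other vertex has degree 1, so G is the star K_{1,6} with centre d. Any automorphism fixes the centre and permutes the 6 leaves freely, so Aut(G) ≅ S_6 of order 6! = 720.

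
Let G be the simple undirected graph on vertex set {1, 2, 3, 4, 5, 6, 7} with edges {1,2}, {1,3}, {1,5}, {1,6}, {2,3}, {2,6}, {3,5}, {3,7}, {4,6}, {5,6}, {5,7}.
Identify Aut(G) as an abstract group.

Degrees alone do not determine every vertex (e.g. 1 and 3 both have degree 4), but their neighbour-degree multisets differ: N(1) has degrees [3, 4, 4, 4] while N(3) has degrees [2, 3, 4, 4]. Repeating this refinement separates all vertices, so the only automorphism is the identity.

1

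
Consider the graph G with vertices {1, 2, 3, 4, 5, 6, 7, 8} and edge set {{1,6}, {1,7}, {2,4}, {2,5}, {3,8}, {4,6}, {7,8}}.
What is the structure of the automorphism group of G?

C_2

The degree sequence is [2, 2, 1, 2, 1, 2, 2, 2]; the two degree-1 vertices 3 and 5 are the ends of a path, so G = P_8. The only nontrivial automorphism of a path is the end-to-end reflection, so Aut(G) ≅ Z_2.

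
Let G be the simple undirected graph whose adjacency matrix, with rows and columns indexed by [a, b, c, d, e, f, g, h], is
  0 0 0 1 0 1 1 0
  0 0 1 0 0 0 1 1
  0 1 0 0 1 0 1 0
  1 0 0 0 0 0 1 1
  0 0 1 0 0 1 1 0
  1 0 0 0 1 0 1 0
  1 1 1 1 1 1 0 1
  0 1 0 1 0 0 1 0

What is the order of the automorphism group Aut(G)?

Vertex g is the unique vertex of degree 7; the remaining 7 vertices each have degree 3 and induce a cycle, so G is the wheel on 8 vertices with hub g. Every automorphism fixes the hub and acts on the rim 7-cycle, so Aut(G) ≅ Aut(C_7) = D_7 of order 14.

14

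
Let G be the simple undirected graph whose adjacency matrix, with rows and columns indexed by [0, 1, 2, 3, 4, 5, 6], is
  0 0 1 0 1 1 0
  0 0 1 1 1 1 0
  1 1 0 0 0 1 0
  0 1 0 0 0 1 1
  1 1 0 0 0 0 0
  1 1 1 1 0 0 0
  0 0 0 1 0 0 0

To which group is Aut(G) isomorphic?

Degrees alone do not determine every vertex (e.g. 0 and 2 both have degree 3), but their neighbour-degree multisets differ: N(0) has degrees [2, 3, 4] while N(2) has degrees [3, 4, 4]. Repeating this refinement separates all vertices, so the only automorphism is the identity.

the trivial group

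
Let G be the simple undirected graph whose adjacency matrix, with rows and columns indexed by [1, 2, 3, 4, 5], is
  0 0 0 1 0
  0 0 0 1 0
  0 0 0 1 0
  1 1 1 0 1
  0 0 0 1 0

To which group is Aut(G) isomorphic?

Vertex 4 has degree 4 and every other vertex has degree 1, so G is the star K_{1,4} with centre 4. Any automorphism fixes the centre and permutes the 4 leaves freely, so Aut(G) ≅ S_4 of order 4! = 24.

the symmetric group on 4 letters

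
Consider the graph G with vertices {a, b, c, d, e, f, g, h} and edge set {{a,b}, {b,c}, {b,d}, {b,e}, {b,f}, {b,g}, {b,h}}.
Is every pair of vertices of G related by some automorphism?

No

Vertex b is the only vertex of degree 7, so every automorphism fixes it; G is not vertex-transitive.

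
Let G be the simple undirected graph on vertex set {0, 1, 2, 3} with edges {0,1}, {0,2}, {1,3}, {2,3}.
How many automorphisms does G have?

8

G is 2-regular and connected on 4 vertices, i.e. the cycle C_4. C_4 has 4 rotations and 4 reflections, so Aut(C_4) ≅ D_4 of order 8.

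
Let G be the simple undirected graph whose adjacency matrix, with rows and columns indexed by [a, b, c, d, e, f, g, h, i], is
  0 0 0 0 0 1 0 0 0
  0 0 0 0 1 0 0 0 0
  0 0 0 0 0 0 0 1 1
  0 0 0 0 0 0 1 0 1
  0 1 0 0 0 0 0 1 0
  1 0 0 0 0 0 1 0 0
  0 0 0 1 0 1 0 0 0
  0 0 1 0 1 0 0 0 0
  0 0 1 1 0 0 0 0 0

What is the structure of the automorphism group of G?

the cyclic group of order 2

The degree sequence is [1, 1, 2, 2, 2, 2, 2, 2, 2]; the two degree-1 vertices a and b are the ends of a path, so G = P_9. The only nontrivial automorphism of a path is the end-to-end reflection, so Aut(G) ≅ Z_2.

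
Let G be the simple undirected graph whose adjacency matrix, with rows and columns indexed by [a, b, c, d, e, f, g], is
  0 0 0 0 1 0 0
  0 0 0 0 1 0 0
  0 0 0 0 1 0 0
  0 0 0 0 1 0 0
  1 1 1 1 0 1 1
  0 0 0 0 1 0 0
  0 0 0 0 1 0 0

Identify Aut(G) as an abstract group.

Vertex e has degree 6 and every other vertex has degree 1, so G is the star K_{1,6} with centre e. The 6 leaves are pairwise interchangeable while the centre is fixed, giving Aut(G) = S_6.

the symmetric group on 6 letters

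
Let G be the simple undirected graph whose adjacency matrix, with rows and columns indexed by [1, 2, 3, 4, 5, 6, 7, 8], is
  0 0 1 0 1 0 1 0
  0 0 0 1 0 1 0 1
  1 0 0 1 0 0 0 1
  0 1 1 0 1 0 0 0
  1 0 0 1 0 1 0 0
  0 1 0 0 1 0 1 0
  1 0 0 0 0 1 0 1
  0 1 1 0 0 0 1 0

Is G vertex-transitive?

Yes

G is 3-regular and bipartite on 2^3 = 8 vertices with girth 4; it is the hypercube graph Q_3. Aut(Q_3) consists of the signed permutations of the 3 coordinate axes: 3! permutations times 2^3 sign flips, so |Aut| = 2^3·3! = 48. Under this action every vertex can be carried to every other, so G is vertex-transitive.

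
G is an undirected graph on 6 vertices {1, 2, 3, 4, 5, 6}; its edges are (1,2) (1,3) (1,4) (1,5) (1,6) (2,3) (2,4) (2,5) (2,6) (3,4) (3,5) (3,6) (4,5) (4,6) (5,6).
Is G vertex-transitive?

Yes

All 6 vertices are pairwise adjacent: G = K_6. Any permutation of the 6 vertices preserves K_6, so Aut(K_6) = S_6 of order 6! = 720. This group acts transitively on the 6 vertices.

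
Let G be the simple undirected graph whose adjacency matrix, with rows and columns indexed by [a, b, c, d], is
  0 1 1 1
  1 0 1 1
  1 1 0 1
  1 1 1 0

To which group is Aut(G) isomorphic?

the symmetric group on 4 letters

Every vertex has degree 3, so G is the complete graph K_4. Every bijection on the vertex set is an automorphism of K_4; hence Aut(K_4) ≅ S_4, order 24.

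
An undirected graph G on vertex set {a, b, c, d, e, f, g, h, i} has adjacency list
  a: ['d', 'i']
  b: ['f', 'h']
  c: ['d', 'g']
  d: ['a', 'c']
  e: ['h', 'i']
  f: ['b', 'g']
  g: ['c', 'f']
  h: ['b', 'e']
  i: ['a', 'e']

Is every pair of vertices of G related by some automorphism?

G is 2-regular and connected on 9 vertices, i.e. the cycle C_9. C_9 has 9 rotations and 9 reflections, so Aut(C_9) ≅ D_9 of order 18. This group acts transitively on the 9 vertices.

Yes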